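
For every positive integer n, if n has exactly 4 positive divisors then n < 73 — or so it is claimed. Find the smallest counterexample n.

A counterexample is any positive integer n such that n has exactly 4 positive divisors but the claim fails; we check each in order.
For n = 6, 8, 10, 14, …, 62, 65, 69 the conclusion holds.
n = 74: τ(74) = 4; 74 ≥ 73.
So n = 74 is the smallest counterexample.

n = 74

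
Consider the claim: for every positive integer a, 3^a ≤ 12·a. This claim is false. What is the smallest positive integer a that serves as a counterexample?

A counterexample is any positive integer a such that 3^a > 12·a; we check each in order.
For a = 1, 2, 3 the conclusion holds.
a = 4: 3^a = 81 and 12·a = 48, so 81 > 48.
So a = 4 is the smallest counterexample.

a = 4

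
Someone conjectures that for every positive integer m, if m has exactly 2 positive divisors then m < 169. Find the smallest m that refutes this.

The first 39 eligible values, up to m = 167, all satisfy the conclusion.
m = 173: τ(173) = 2; 173 ≥ 169.
So m = 173 is the smallest counterexample.

m = 173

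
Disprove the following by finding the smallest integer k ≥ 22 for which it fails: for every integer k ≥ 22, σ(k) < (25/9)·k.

k = 60

A counterexample is any integer k ≥ 22 such that the claim fails; we check each in order.
For k = 22, 23, 24, 25, …, 57, 58, 59 the conclusion holds.
k = 60: σ(60) = 168; 168 ≥ 500/3.
Thus k = 60 disproves the claim, and no smaller k works.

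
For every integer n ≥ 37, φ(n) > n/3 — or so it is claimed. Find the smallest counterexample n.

A counterexample is any integer n ≥ 37 such that the claim fails; we check each in order.
n = 37: φ(37) = 36 and 37/3 = 37/3, so φ(37) > 37/3.
n = 38: φ(38) = 18 and 38/3 = 38/3, so φ(38) > 38/3.
n = 39: φ(39) = 24 and 39/3 = 13, so φ(39) > 39/3.
n = 40: φ(40) = 16 and 40/3 = 40/3, so φ(40) > 40/3.
n = 41: φ(41) = 40 and 41/3 = 41/3, so φ(41) > 41/3.
n = 42: φ(42) = 12 and 42/3 = 14, so φ(42) ≤ 42/3.
Hence n = 42 is a counterexample.

n = 42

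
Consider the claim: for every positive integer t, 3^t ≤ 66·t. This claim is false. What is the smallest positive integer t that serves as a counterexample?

For t = 1, 2, 3, 4, 5 the conclusion holds.
t = 6: 3^t = 729 and 66·t = 396, so 729 > 396.
Thus t = 6 disproves the claim, and no smaller t works.

t = 6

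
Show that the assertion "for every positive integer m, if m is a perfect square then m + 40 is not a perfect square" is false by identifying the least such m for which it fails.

Check each positive integer m in order until m is a perfect square but m + 40 is a perfect square.
For m = 1, 4 the conclusion holds.
m = 9: 9 = 3² and 9 + 40 = 49 = 7².

m = 9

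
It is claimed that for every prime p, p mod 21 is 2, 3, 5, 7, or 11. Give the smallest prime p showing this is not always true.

Check each prime p in order until the claim fails.
The first 5 eligible values, up to p = 11, all satisfy the conclusion.
p = 13: 13 mod 21 = 13 — not in {2, 3, 5, 7, 11}.

p = 13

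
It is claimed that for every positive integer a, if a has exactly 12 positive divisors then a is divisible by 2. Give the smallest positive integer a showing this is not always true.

We need the least positive integer a for which a has exactly 12 positive divisors but a is not divisible by 2.
The first 24 eligible values, up to a = 308, all satisfy the conclusion.
a = 315: τ(315) = 12; 315 mod 2 = 1.

a = 315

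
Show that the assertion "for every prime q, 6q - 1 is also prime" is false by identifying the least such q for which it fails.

q = 11

A counterexample is any prime q such that 6q - 1 is not prime; we check each in order.
For q = 2, 3, 5, 7 the conclusion holds.
q = 11: 6q - 1 = 65 = 5 × 13, not prime.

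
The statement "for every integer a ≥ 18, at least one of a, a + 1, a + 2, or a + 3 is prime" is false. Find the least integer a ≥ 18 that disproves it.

We need the least integer a ≥ 18 for which a, a + 1, a + 2, a + 3 are all composite.
For a = 18, 19, 20, 21, 22, 23 the conclusion holds.
a = 24: 24 = 2 × 12; 25 = 5 × 5; 26 = 2 × 13; 27 = 3 × 9 — all composite.
So a = 24 is the smallest counterexample.

a = 24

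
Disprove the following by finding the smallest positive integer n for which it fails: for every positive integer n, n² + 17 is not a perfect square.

n = 8

We need the least positive integer n for which n² + 17 is a perfect square.
The first 7 eligible values, up to n = 7, all satisfy the conclusion.
n = 8: 8² + 17 = 81 = 9², a perfect square.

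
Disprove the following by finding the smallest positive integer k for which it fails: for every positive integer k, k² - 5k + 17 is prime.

We need the least positive integer k for which k² - 5k + 17 is not prime.
For k = 1, 2, 3, 4, …, 10, 11, 12 the conclusion holds.
k = 13: k² - 5k + 17 = 121 = 11 × 11, composite.
Thus k = 13 disproves the claim, and no smaller k works.

k = 13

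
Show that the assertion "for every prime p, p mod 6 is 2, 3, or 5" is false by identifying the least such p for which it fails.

For p = 2, 3, 5 the conclusion holds.
p = 7: 7 mod 6 = 1 — not in {2, 3, 5}.
So p = 7 is the smallest counterexample.

p = 7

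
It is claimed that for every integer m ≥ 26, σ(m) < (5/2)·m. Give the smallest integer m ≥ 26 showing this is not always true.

m = 36

The first 10 eligible values, up to m = 35, all satisfy the conclusion.
m = 36: σ(36) = 91; 91 ≥ 90.
Hence m = 36 is a counterexample.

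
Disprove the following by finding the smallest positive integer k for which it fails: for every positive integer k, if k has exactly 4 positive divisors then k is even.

k = 15

We need the least positive integer k for which k has exactly 4 positive divisors but k is odd.
The first 4 eligible values, up to k = 14, all satisfy the conclusion.
k = 15: divisors of 15: 1, 3, 5, 15; 15 is odd.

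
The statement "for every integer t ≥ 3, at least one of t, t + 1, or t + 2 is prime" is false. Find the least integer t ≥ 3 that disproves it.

t = 8

A counterexample is any integer t ≥ 3 such that t, t + 1, t + 2 are all composite; we check each in order.
The first 5 eligible values, up to t = 7, all satisfy the conclusion.
t = 8: 8 = 2 × 4; 9 = 3 × 3; 10 = 2 × 5 — all composite.
Thus t = 8 disproves the claim, and no smaller t works.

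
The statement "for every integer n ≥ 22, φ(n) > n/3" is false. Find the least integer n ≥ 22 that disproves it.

For n = 22, 23 the conclusion holds.
n = 24: φ(24) = 8 and 24/3 = 8, so φ(24) ≤ 24/3.
So n = 24 is the smallest counterexample.

n = 24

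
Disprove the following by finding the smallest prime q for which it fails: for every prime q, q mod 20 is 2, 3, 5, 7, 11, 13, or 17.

We need the least prime q for which the claim fails.
For q = 2, 3, 5, 7, 11, 13, 17 the conclusion holds.
q = 19: 19 mod 20 = 19 — not in {2, 3, 5, 7, 11, 13, 17}.

q = 19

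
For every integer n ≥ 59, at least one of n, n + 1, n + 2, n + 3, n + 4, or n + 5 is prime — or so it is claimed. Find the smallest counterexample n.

A counterexample is any integer n ≥ 59 such that n, n + 1, n + 2, n + 3, n + 4, n + 5 are all composite; we check each in order.
The first 31 eligible values, up to n = 89, all satisfy the conclusion.
n = 90: 90 = 2 × 45; 91 = 7 × 13; 92 = 2 × 46; 93 = 3 × 31; 94 = 2 × 47; 95 = 5 × 19 — all composite.
Thus n = 90 disproves the claim, and no smaller n works.

n = 90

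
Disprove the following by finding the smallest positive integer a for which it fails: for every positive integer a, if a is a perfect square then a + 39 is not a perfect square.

a = 25

We need the least positive integer a for which a is a perfect square but a + 39 is a perfect square.
For a = 1, 4, 9, 16 the conclusion holds.
a = 25: 25 = 5² and 25 + 39 = 64 = 8².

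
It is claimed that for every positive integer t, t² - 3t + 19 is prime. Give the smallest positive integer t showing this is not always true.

t = 18

We need the least positive integer t for which t² - 3t + 19 is not prime.
The first 17 eligible values, up to t = 17, all satisfy the conclusion.
t = 18: t² - 3t + 19 = 289 = 17 × 17, composite.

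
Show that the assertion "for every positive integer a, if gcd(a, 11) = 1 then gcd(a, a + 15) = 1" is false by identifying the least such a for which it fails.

a = 3

a = 1: gcd(1, 16) = 1.
a = 2: gcd(2, 17) = 1.
a = 3: gcd(3, 18) = 3.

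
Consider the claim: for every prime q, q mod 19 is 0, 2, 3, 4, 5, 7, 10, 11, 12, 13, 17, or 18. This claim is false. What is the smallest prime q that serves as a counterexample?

A counterexample is any prime q such that the claim fails; we check each in order.
For q = 2, 3, 5, 7, …, 37, 41, 43 the conclusion holds.
q = 47: 47 mod 19 = 9 — not in {0, 2, 3, 4, 5, 7, 10, 11, 12, 13, 17, 18}.
Hence q = 47 is a counterexample.

q = 47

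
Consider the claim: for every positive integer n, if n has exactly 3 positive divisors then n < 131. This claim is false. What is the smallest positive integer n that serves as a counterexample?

n = 4: τ(4) = 3; 4 < 131.
n = 9: τ(9) = 3; 9 < 131.
n = 25: τ(25) = 3; 25 < 131.
n = 49: τ(49) = 3; 49 < 131.
n = 121: τ(121) = 3; 121 < 131.
n = 169: τ(169) = 3; 169 ≥ 131.
So n = 169 is the smallest counterexample.

n = 169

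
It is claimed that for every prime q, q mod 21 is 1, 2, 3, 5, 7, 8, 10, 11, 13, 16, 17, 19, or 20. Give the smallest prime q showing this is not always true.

q = 67

A counterexample is any prime q such that the claim fails; we check each in order.
For q = 2, 3, 5, 7, …, 53, 59, 61 the conclusion holds.
q = 67: 67 mod 21 = 4 — not in {1, 2, 3, 5, 7, 8, 10, 11, 13, 16, 17, 19, 20}.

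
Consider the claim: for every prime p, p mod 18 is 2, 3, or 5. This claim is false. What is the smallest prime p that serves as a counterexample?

We need the least prime p for which the claim fails.
p = 2: 2 mod 18 = 2.
p = 3: 3 mod 18 = 3.
p = 5: 5 mod 18 = 5.
p = 7: 7 mod 18 = 7 — not in {2, 3, 5}.
So p = 7 is the smallest counterexample.

p = 7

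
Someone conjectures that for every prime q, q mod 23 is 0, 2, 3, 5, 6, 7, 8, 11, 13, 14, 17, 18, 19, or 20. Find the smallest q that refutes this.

A counterexample is any prime q such that the claim fails; we check each in order.
For q = 2, 3, 5, 7, …, 37, 41, 43 the conclusion holds.
q = 47: 47 mod 23 = 1 — not in {0, 2, 3, 5, 6, 7, 8, 11, 13, 14, 17, 18, 19, 20}.
So q = 47 is the smallest counterexample.

q = 47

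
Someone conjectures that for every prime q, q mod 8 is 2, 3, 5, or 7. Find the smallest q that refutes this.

q = 17

Check each prime q in order until the claim fails.
q = 2: 2 mod 8 = 2.
q = 3: 3 mod 8 = 3.
q = 5: 5 mod 8 = 5.
q = 7: 7 mod 8 = 7.
q = 11: 11 mod 8 = 3.
q = 13: 13 mod 8 = 5.
q = 17: 17 mod 8 = 1 — not in {2, 3, 5, 7}.
Thus q = 17 disproves the claim, and no smaller q works.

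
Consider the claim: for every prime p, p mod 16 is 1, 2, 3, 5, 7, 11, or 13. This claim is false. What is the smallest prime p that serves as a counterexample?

p = 31

A counterexample is any prime p such that the claim fails; we check each in order.
For p = 2, 3, 5, 7, 11, 13, 17, 19, 23, 29 the conclusion holds.
p = 31: 31 mod 16 = 15 — not in {1, 2, 3, 5, 7, 11, 13}.
Thus p = 31 disproves the claim, and no smaller p works.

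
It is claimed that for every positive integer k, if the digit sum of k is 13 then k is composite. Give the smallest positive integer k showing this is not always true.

k = 67

Check each positive integer k in order until the digit sum of k is 13 but k is prime.
For k = 49, 58 the conclusion holds.
k = 67: digit sum 13; 67 is prime, not composite.
Hence k = 67 is a counterexample.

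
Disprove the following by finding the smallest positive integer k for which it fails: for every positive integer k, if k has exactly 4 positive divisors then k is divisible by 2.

Check each positive integer k in order until k has exactly 4 positive divisors but k is not divisible by 2.
k = 6: τ(6) = 4; 6 mod 2 = 0.
k = 8: τ(8) = 4; 8 mod 2 = 0.
k = 10: τ(10) = 4; 10 mod 2 = 0.
k = 14: τ(14) = 4; 14 mod 2 = 0.
k = 15: τ(15) = 4; 15 mod 2 = 1.
Thus k = 15 disproves the claim, and no smaller k works.

k = 15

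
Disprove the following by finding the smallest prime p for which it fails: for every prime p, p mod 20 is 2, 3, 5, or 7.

p = 11

We need the least prime p for which the claim fails.
The first 4 eligible values, up to p = 7, all satisfy the conclusion.
p = 11: 11 mod 20 = 11 — not in {2, 3, 5, 7}.
Hence p = 11 is a counterexample.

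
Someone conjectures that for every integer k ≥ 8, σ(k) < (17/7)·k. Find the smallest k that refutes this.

We need the least integer k ≥ 8 for which the claim fails.
For k = 8, 9, 10, 11, …, 21, 22, 23 the conclusion holds.
k = 24: σ(24) = 60; 60 ≥ 408/7.
Thus k = 24 disproves the claim, and no smaller k works.

k = 24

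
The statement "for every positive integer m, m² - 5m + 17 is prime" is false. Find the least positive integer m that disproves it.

m = 13

Check each positive integer m in order until m² - 5m + 17 is not prime.
For m = 1, 2, 3, 4, …, 10, 11, 12 the conclusion holds.
m = 13: m² - 5m + 17 = 121 = 11 × 11, composite.
Hence m = 13 is a counterexample.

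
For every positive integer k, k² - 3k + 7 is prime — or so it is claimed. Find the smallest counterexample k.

k = 6

k = 1: k² - 3k + 7 = 5, prime.
k = 2: k² - 3k + 7 = 5, prime.
k = 3: k² - 3k + 7 = 7, prime.
k = 4: k² - 3k + 7 = 11, prime.
k = 5: k² - 3k + 7 = 17, prime.
k = 6: k² - 3k + 7 = 25 = 5 × 5, composite.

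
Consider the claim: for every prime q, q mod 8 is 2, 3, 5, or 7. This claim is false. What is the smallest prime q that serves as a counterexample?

We need the least prime q for which the claim fails.
The first 6 eligible values, up to q = 13, all satisfy the conclusion.
q = 17: 17 mod 8 = 1 — not in {2, 3, 5, 7}.
Hence q = 17 is a counterexample.

q = 17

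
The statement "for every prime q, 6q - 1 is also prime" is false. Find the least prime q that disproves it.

The first 4 eligible values, up to q = 7, all satisfy the conclusion.
q = 11: 6q - 1 = 65 = 5 × 13, not prime.

q = 11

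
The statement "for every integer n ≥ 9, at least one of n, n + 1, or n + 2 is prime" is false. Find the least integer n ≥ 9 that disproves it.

n = 14

The first 5 eligible values, up to n = 13, all satisfy the conclusion.
n = 14: 14 = 2 × 7; 15 = 3 × 5; 16 = 2 × 8 — all composite.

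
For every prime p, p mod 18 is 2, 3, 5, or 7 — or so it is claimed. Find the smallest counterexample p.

p = 11

Check each prime p in order until the claim fails.
p = 2: 2 mod 18 = 2.
p = 3: 3 mod 18 = 3.
p = 5: 5 mod 18 = 5.
p = 7: 7 mod 18 = 7.
p = 11: 11 mod 18 = 11 — not in {2, 3, 5, 7}.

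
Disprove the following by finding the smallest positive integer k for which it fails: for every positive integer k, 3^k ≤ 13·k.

k = 4

Check each positive integer k in order until 3^k > 13·k.
For k = 1, 2, 3 the conclusion holds.
k = 4: 3^k = 81 and 13·k = 52, so 81 > 52.
Hence k = 4 is a counterexample.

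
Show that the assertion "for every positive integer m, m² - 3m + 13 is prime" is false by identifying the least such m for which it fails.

A counterexample is any positive integer m such that m² - 3m + 13 is not prime; we check each in order.
For m = 1, 2, 3, 4, …, 9, 10, 11 the conclusion holds.
m = 12: m² - 3m + 13 = 121 = 11 × 11, composite.

m = 12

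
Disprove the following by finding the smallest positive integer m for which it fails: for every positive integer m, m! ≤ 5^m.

For m = 1, 2, 3, 4, …, 9, 10, 11 the conclusion holds.
m = 12: m! = 479001600 and 5^m = 244140625, so 479001600 > 244140625.
Thus m = 12 disproves the claim, and no smaller m works.

m = 12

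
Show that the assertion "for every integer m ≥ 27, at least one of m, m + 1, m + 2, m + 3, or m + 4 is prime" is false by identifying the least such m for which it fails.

A counterexample is any integer m ≥ 27 such that m, m + 1, m + 2, m + 3, m + 4 are all composite; we check each in order.
m = 27: 29 is prime.
m = 28: 29 is prime.
m = 29: 29 is prime.
m = 30: 31 is prime.
m = 31: 31 is prime.
m = 32: 32 = 2 × 16; 33 = 3 × 11; 34 = 2 × 17; 35 = 5 × 7; 36 = 2 × 18 — all composite.
Thus m = 32 disproves the claim, and no smaller m works.

m = 32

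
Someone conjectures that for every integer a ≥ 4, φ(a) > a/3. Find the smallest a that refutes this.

a = 4: φ(4) = 2 and 4/3 = 4/3, so φ(4) > 4/3.
a = 5: φ(5) = 4 and 5/3 = 5/3, so φ(5) > 5/3.
a = 6: φ(6) = 2 and 6/3 = 2, so φ(6) ≤ 6/3.
Hence a = 6 is a counterexample.

a = 6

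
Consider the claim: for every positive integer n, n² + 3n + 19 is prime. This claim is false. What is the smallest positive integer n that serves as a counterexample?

A counterexample is any positive integer n such that n² + 3n + 19 is not prime; we check each in order.
The first 14 eligible values, up to n = 14, all satisfy the conclusion.
n = 15: n² + 3n + 19 = 289 = 17 × 17, composite.
Hence n = 15 is a counterexample.

n = 15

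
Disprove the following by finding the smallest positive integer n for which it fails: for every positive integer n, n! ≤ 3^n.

A counterexample is any positive integer n such that n! > 3^n; we check each in order.
The first 6 eligible values, up to n = 6, all satisfy the conclusion.
n = 7: n! = 5040 and 3^n = 2187, so 5040 > 2187.

n = 7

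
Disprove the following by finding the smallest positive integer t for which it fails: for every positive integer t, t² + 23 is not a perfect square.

Check each positive integer t in order until t² + 23 is a perfect square.
For t = 1, 2, 3, 4, 5, 6, 7, 8, 9, 10 the conclusion holds.
t = 11: 11² + 23 = 144 = 12², a perfect square.

t = 11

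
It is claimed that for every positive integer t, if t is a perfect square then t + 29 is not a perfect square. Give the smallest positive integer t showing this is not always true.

t = 196

Check each positive integer t in order until t is a perfect square but t + 29 is a perfect square.
For t = 1, 4, 9, 16, …, 121, 144, 169 the conclusion holds.
t = 196: 196 = 14² and 196 + 29 = 225 = 15².
Hence t = 196 is a counterexample.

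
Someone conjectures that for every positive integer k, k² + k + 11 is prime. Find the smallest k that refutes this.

Check each positive integer k in order until k² + k + 11 is not prime.
The first 9 eligible values, up to k = 9, all satisfy the conclusion.
k = 10: k² + k + 11 = 121 = 11 × 11, composite.

k = 10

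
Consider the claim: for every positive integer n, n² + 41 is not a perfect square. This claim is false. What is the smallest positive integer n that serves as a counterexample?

Check each positive integer n in order until n² + 41 is a perfect square.
For n = 1, 2, 3, 4, …, 17, 18, 19 the conclusion holds.
n = 20: 20² + 41 = 441 = 21², a perfect square.

n = 20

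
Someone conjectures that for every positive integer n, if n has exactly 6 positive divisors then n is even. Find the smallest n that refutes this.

We need the least positive integer n for which n has exactly 6 positive divisors but n is odd.
The first 6 eligible values, up to n = 44, all satisfy the conclusion.
n = 45: divisors of 45: 1, 3, 5, 9, 15, 45; 45 is odd.
Thus n = 45 disproves the claim, and no smaller n works.

n = 45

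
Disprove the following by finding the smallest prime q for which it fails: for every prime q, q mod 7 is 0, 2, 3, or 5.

q = 11

Check each prime q in order until the claim fails.
The first 4 eligible values, up to q = 7, all satisfy the conclusion.
q = 11: 11 mod 7 = 4 — not in {0, 2, 3, 5}.
Thus q = 11 disproves the claim, and no smaller q works.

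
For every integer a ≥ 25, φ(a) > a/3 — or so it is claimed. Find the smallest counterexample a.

Check each integer a ≥ 25 in order until the claim fails.
a = 25: φ(25) = 20 and 25/3 = 25/3, so φ(25) > 25/3.
a = 26: φ(26) = 12 and 26/3 = 26/3, so φ(26) > 26/3.
a = 27: φ(27) = 18 and 27/3 = 9, so φ(27) > 27/3.
a = 28: φ(28) = 12 and 28/3 = 28/3, so φ(28) > 28/3.
a = 29: φ(29) = 28 and 29/3 = 29/3, so φ(29) > 29/3.
a = 30: φ(30) = 8 and 30/3 = 10, so φ(30) ≤ 30/3.

a = 30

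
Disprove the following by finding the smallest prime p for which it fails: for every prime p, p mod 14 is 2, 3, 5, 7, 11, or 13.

We need the least prime p for which the claim fails.
p = 2: 2 mod 14 = 2.
p = 3: 3 mod 14 = 3.
p = 5: 5 mod 14 = 5.
p = 7: 7 mod 14 = 7.
p = 11: 11 mod 14 = 11.
p = 13: 13 mod 14 = 13.
p = 17: 17 mod 14 = 3.
p = 19: 19 mod 14 = 5.
p = 23: 23 mod 14 = 9 — not in {2, 3, 5, 7, 11, 13}.
So p = 23 is the smallest counterexample.

p = 23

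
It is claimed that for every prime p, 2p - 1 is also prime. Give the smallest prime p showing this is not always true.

p = 5

Check each prime p in order until 2p - 1 is not prime.
p = 2: 2p - 1 = 3, prime.
p = 3: 2p - 1 = 5, prime.
p = 5: 2p - 1 = 9 = 3 × 3, not prime.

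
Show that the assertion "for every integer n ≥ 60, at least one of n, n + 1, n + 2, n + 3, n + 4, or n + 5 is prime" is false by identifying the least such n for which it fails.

A counterexample is any integer n ≥ 60 such that n, n + 1, n + 2, n + 3, n + 4, n + 5 are all composite; we check each in order.
The first 30 eligible values, up to n = 89, all satisfy the conclusion.
n = 90: 90 = 2 × 45; 91 = 7 × 13; 92 = 2 × 46; 93 = 3 × 31; 94 = 2 × 47; 95 = 5 × 19 — all composite.
So n = 90 is the smallest counterexample.

n = 90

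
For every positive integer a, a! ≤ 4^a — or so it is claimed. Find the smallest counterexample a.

We need the least positive integer a for which a! > 4^a.
The first 8 eligible values, up to a = 8, all satisfy the conclusion.
a = 9: a! = 362880 and 4^a = 262144, so 362880 > 262144.

a = 9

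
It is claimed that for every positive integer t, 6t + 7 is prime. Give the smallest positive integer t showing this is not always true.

We need the least positive integer t for which 6t + 7 is not prime.
t = 1: 6t + 7 = 13, prime.
t = 2: 6t + 7 = 19, prime.
t = 3: 6t + 7 = 25 = 5 × 5, composite.
Hence t = 3 is a counterexample.

t = 3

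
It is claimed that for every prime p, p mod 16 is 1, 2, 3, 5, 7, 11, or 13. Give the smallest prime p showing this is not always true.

p = 31

A counterexample is any prime p such that the claim fails; we check each in order.
The first 10 eligible values, up to p = 29, all satisfy the conclusion.
p = 31: 31 mod 16 = 15 — not in {1, 2, 3, 5, 7, 11, 13}.
Thus p = 31 disproves the claim, and no smaller p works.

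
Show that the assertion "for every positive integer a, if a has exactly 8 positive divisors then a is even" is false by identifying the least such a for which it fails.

For a = 24, 30, 40, 42, …, 88, 102, 104 the conclusion holds.
a = 105: divisors of 105: 1, 3, 5, 7, 15, 21, 35, 105; 105 is odd.

a = 105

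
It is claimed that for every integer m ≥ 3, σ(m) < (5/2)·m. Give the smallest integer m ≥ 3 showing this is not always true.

m = 24

We need the least integer m ≥ 3 for which the claim fails.
For m = 3, 4, 5, 6, …, 21, 22, 23 the conclusion holds.
m = 24: σ(24) = 60; 60 ≥ 60.
Thus m = 24 disproves the claim, and no smaller m works.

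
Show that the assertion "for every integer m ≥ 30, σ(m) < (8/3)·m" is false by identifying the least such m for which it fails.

We need the least integer m ≥ 30 for which the claim fails.
The first 30 eligible values, up to m = 59, all satisfy the conclusion.
m = 60: σ(60) = 168; 168 ≥ 160.

m = 60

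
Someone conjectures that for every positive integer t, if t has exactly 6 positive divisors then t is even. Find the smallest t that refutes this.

A counterexample is any positive integer t such that t has exactly 6 positive divisors but t is odd; we check each in order.
The first 6 eligible values, up to t = 44, all satisfy the conclusion.
t = 45: divisors of 45: 1, 3, 5, 9, 15, 45; 45 is odd.
So t = 45 is the smallest counterexample.

t = 45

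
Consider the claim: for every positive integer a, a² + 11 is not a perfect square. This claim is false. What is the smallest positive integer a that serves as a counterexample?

a = 5

We need the least positive integer a for which a² + 11 is a perfect square.
For a = 1, 2, 3, 4 the conclusion holds.
a = 5: 5² + 11 = 36 = 6², a perfect square.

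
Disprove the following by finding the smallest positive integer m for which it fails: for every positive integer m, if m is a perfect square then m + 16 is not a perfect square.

We need the least positive integer m for which m is a perfect square but m + 16 is a perfect square.
m = 1: 1 + 16 = 17, not a perfect square.
m = 4: 4 + 16 = 20, not a perfect square.
m = 9: 9 = 3² and 9 + 16 = 25 = 5².
Hence m = 9 is a counterexample.

m = 9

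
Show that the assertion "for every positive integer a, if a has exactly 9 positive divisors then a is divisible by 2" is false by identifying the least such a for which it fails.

a = 225

a = 36: τ(36) = 9; 36 mod 2 = 0.
a = 100: τ(100) = 9; 100 mod 2 = 0.
a = 196: τ(196) = 9; 196 mod 2 = 0.
a = 225: τ(225) = 9; 225 mod 2 = 1.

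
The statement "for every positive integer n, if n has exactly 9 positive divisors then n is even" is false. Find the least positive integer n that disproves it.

n = 225

A counterexample is any positive integer n such that n has exactly 9 positive divisors but n is odd; we check each in order.
For n = 36, 100, 196 the conclusion holds.
n = 225: divisors of 225: 9 divisors; 225 is odd.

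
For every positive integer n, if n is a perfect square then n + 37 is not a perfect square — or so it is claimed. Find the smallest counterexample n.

The first 17 eligible values, up to n = 289, all satisfy the conclusion.
n = 324: 324 = 18² and 324 + 37 = 361 = 19².
Hence n = 324 is a counterexample.

n = 324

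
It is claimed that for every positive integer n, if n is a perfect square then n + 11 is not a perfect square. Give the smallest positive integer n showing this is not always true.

n = 25

We need the least positive integer n for which n is a perfect square but n + 11 is a perfect square.
The first 4 eligible values, up to n = 16, all satisfy the conclusion.
n = 25: 25 = 5² and 25 + 11 = 36 = 6².
Hence n = 25 is a counterexample.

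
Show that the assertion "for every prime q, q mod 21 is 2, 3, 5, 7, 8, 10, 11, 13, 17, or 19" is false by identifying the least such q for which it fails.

A counterexample is any prime q such that the claim fails; we check each in order.
The first 11 eligible values, up to q = 31, all satisfy the conclusion.
q = 37: 37 mod 21 = 16 — not in {2, 3, 5, 7, 8, 10, 11, 13, 17, 19}.
Hence q = 37 is a counterexample.

q = 37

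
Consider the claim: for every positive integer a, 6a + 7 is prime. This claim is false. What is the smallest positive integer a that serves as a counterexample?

For a = 1, 2 the conclusion holds.
a = 3: 6a + 7 = 25 = 5 × 5, composite.
Thus a = 3 disproves the claim, and no smaller a works.

a = 3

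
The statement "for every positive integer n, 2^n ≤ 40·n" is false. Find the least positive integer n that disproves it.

A counterexample is any positive integer n such that 2^n > 40·n; we check each in order.
For n = 1, 2, 3, 4, 5, 6, 7, 8 the conclusion holds.
n = 9: 2^n = 512 and 40·n = 360, so 512 > 360.
Hence n = 9 is a counterexample.

n = 9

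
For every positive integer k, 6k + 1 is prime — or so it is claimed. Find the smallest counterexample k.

k = 4

Check each positive integer k in order until 6k + 1 is not prime.
k = 1: 6k + 1 = 7, prime.
k = 2: 6k + 1 = 13, prime.
k = 3: 6k + 1 = 19, prime.
k = 4: 6k + 1 = 25 = 5 × 5, composite.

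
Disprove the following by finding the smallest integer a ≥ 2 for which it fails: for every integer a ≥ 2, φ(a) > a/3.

a = 6

Check each integer a ≥ 2 in order until the claim fails.
a = 2: φ(2) = 1 and 2/3 = 2/3, so φ(2) > 2/3.
a = 3: φ(3) = 2 and 3/3 = 1, so φ(3) > 3/3.
a = 4: φ(4) = 2 and 4/3 = 4/3, so φ(4) > 4/3.
a = 5: φ(5) = 4 and 5/3 = 5/3, so φ(5) > 5/3.
a = 6: φ(6) = 2 and 6/3 = 2, so φ(6) ≤ 6/3.
Thus a = 6 disproves the claim, and no smaller a works.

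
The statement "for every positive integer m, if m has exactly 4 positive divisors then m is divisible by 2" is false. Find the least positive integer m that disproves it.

m = 15

A counterexample is any positive integer m such that m has exactly 4 positive divisors but m is not divisible by 2; we check each in order.
For m = 6, 8, 10, 14 the conclusion holds.
m = 15: τ(15) = 4; 15 mod 2 = 1.
Thus m = 15 disproves the claim, and no smaller m works.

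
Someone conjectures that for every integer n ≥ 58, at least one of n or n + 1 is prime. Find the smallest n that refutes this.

We need the least integer n ≥ 58 for which n, n + 1 are both composite.
n = 58: 59 is prime.
n = 59: 59 is prime.
n = 60: 61 is prime.
n = 61: 61 is prime.
n = 62: 62 = 2 × 31; 63 = 3 × 21 — both composite.

n = 62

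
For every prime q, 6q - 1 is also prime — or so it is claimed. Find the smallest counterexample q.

q = 11

A counterexample is any prime q such that 6q - 1 is not prime; we check each in order.
q = 2: 6q - 1 = 11, prime.
q = 3: 6q - 1 = 17, prime.
q = 5: 6q - 1 = 29, prime.
q = 7: 6q - 1 = 41, prime.
q = 11: 6q - 1 = 65 = 5 × 13, not prime.
Hence q = 11 is a counterexample.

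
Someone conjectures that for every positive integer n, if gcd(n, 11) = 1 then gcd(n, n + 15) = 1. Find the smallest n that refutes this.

A counterexample is any positive integer n such that gcd(n, 11) = 1 but gcd(n, n + 15) > 1; we check each in order.
For n = 1, 2 the conclusion holds.
n = 3: gcd(3, 18) = 3.

n = 3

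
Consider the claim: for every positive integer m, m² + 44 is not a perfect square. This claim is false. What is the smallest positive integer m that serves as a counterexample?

m = 10

A counterexample is any positive integer m such that m² + 44 is a perfect square; we check each in order.
For m = 1, 2, 3, 4, 5, 6, 7, 8, 9 the conclusion holds.
m = 10: 10² + 44 = 144 = 12², a perfect square.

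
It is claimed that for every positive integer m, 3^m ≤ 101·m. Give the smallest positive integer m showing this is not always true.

The first 5 eligible values, up to m = 5, all satisfy the conclusion.
m = 6: 3^m = 729 and 101·m = 606, so 729 > 606.

m = 6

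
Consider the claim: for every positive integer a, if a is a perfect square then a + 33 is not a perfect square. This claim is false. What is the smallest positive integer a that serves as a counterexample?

We need the least positive integer a for which a is a perfect square but a + 33 is a perfect square.
For a = 1, 4, 9 the conclusion holds.
a = 16: 16 = 4² and 16 + 33 = 49 = 7².

a = 16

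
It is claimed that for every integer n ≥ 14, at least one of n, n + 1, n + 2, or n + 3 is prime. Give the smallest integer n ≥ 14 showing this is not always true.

n = 24

A counterexample is any integer n ≥ 14 such that n, n + 1, n + 2, n + 3 are all composite; we check each in order.
For n = 14, 15, 16, 17, 18, 19, 20, 21, 22, 23 the conclusion holds.
n = 24: 24 = 2 × 12; 25 = 5 × 5; 26 = 2 × 13; 27 = 3 × 9 — all composite.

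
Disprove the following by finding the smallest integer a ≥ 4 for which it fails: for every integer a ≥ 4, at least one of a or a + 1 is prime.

For a = 4, 5, 6, 7 the conclusion holds.
a = 8: 8 = 2 × 4; 9 = 3 × 3 — both composite.
Hence a = 8 is a counterexample.

a = 8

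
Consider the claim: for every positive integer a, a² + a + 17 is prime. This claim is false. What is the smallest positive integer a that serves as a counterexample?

A counterexample is any positive integer a such that a² + a + 17 is not prime; we check each in order.
The first 15 eligible values, up to a = 15, all satisfy the conclusion.
a = 16: a² + a + 17 = 289 = 17 × 17, composite.
Thus a = 16 disproves the claim, and no smaller a works.

a = 16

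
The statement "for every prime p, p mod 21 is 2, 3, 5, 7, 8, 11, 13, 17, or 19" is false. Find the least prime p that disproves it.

Check each prime p in order until the claim fails.
For p = 2, 3, 5, 7, 11, 13, 17, 19, 23, 29 the conclusion holds.
p = 31: 31 mod 21 = 10 — not in {2, 3, 5, 7, 8, 11, 13, 17, 19}.

p = 31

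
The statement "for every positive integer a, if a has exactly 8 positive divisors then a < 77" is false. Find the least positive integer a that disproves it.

a = 78

A counterexample is any positive integer a such that a has exactly 8 positive divisors but the claim fails; we check each in order.
The first 8 eligible values, up to a = 70, all satisfy the conclusion.
a = 78: τ(78) = 8; 78 ≥ 77.
Hence a = 78 is a counterexample.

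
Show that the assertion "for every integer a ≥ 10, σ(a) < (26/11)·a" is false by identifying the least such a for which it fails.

The first 14 eligible values, up to a = 23, all satisfy the conclusion.
a = 24: σ(24) = 60; 60 ≥ 624/11.
Thus a = 24 disproves the claim, and no smaller a works.

a = 24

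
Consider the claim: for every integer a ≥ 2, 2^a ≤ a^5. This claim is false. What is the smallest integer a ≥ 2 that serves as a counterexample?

a = 23

Check each integer a ≥ 2 in order until 2^a > a^5.
The first 21 eligible values, up to a = 22, all satisfy the conclusion.
a = 23: 2^a = 8388608 and a^5 = 6436343, so 8388608 > 6436343.
Thus a = 23 disproves the claim, and no smaller a works.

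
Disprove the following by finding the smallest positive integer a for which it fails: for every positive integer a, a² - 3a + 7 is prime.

a = 6

Check each positive integer a in order until a² - 3a + 7 is not prime.
a = 1: a² - 3a + 7 = 5, prime.
a = 2: a² - 3a + 7 = 5, prime.
a = 3: a² - 3a + 7 = 7, prime.
a = 4: a² - 3a + 7 = 11, prime.
a = 5: a² - 3a + 7 = 17, prime.
a = 6: a² - 3a + 7 = 25 = 5 × 5, composite.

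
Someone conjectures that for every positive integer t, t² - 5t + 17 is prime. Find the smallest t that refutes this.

Check each positive integer t in order until t² - 5t + 17 is not prime.
For t = 1, 2, 3, 4, …, 10, 11, 12 the conclusion holds.
t = 13: t² - 5t + 17 = 121 = 11 × 11, composite.

t = 13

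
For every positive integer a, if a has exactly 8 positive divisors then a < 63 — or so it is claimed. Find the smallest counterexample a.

We need the least positive integer a for which a has exactly 8 positive divisors but the claim fails.
The first 6 eligible values, up to a = 56, all satisfy the conclusion.
a = 66: τ(66) = 8; 66 ≥ 63.

a = 66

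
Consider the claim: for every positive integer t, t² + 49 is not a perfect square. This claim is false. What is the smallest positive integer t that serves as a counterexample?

We need the least positive integer t for which t² + 49 is a perfect square.
For t = 1, 2, 3, 4, …, 21, 22, 23 the conclusion holds.
t = 24: 24² + 49 = 625 = 25², a perfect square.

t = 24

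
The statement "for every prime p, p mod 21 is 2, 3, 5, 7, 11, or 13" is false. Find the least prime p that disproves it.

p = 17

p = 2: 2 mod 21 = 2.
p = 3: 3 mod 21 = 3.
p = 5: 5 mod 21 = 5.
p = 7: 7 mod 21 = 7.
p = 11: 11 mod 21 = 11.
p = 13: 13 mod 21 = 13.
p = 17: 17 mod 21 = 17 — not in {2, 3, 5, 7, 11, 13}.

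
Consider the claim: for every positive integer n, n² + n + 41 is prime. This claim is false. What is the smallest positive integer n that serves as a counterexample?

Check each positive integer n in order until n² + n + 41 is not prime.
For n = 1, 2, 3, 4, …, 37, 38, 39 the conclusion holds.
n = 40: n² + n + 41 = 1681 = 41 × 41, composite.
Thus n = 40 disproves the claim, and no smaller n works.

n = 40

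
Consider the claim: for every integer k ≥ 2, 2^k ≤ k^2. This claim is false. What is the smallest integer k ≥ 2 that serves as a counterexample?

A counterexample is any integer k ≥ 2 such that 2^k > k^2; we check each in order.
k = 2: 2^k = 4 and k^2 = 4, so 4 ≤ 4.
k = 3: 2^k = 8 and k^2 = 9, so 8 ≤ 9.
k = 4: 2^k = 16 and k^2 = 16, so 16 ≤ 16.
k = 5: 2^k = 32 and k^2 = 25, so 32 > 25.

k = 5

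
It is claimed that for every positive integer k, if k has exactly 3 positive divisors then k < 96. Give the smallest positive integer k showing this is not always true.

k = 121

k = 4: τ(4) = 3; 4 < 96.
k = 9: τ(9) = 3; 9 < 96.
k = 25: τ(25) = 3; 25 < 96.
k = 49: τ(49) = 3; 49 < 96.
k = 121: τ(121) = 3; 121 ≥ 96.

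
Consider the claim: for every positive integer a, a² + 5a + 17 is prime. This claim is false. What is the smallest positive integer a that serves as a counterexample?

a = 8

Check each positive integer a in order until a² + 5a + 17 is not prime.
a = 1: a² + 5a + 17 = 23, prime.
a = 2: a² + 5a + 17 = 31, prime.
a = 3: a² + 5a + 17 = 41, prime.
a = 4: a² + 5a + 17 = 53, prime.
a = 5: a² + 5a + 17 = 67, prime.
a = 6: a² + 5a + 17 = 83, prime.
a = 7: a² + 5a + 17 = 101, prime.
a = 8: a² + 5a + 17 = 121 = 11 × 11, composite.
Thus a = 8 disproves the claim, and no smaller a works.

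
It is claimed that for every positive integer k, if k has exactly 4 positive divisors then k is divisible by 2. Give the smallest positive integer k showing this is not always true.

For k = 6, 8, 10, 14 the conclusion holds.
k = 15: τ(15) = 4; 15 mod 2 = 1.

k = 15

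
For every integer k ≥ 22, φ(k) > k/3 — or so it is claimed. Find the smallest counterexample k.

k = 24

k = 22: φ(22) = 10 and 22/3 = 22/3, so φ(22) > 22/3.
k = 23: φ(23) = 22 and 23/3 = 23/3, so φ(23) > 23/3.
k = 24: φ(24) = 8 and 24/3 = 8, so φ(24) ≤ 24/3.
Hence k = 24 is a counterexample.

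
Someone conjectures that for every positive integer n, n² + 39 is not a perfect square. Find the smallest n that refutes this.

n = 5

Check each positive integer n in order until n² + 39 is a perfect square.
n = 1: 1² + 39 = 40, not a perfect square.
n = 2: 2² + 39 = 43, not a perfect square.
n = 3: 3² + 39 = 48, not a perfect square.
n = 4: 4² + 39 = 55, not a perfect square.
n = 5: 5² + 39 = 64 = 8², a perfect square.
Hence n = 5 is a counterexample.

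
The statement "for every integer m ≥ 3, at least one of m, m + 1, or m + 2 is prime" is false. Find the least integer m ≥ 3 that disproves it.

We need the least integer m ≥ 3 for which m, m + 1, m + 2 are all composite.
The first 5 eligible values, up to m = 7, all satisfy the conclusion.
m = 8: 8 = 2 × 4; 9 = 3 × 3; 10 = 2 × 5 — all composite.
Hence m = 8 is a counterexample.

m = 8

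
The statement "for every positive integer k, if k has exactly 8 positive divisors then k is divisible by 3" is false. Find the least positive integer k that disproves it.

k = 40

Check each positive integer k in order until k has exactly 8 positive divisors but k is not divisible by 3.
k = 24: τ(24) = 8; 24 mod 3 = 0.
k = 30: τ(30) = 8; 30 mod 3 = 0.
k = 40: τ(40) = 8; 40 mod 3 = 1.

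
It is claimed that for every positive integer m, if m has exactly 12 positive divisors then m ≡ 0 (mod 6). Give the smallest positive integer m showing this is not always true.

The first 8 eligible values, up to m = 132, all satisfy the conclusion.
m = 140: τ(140) = 12; 140 ≡ 2 (mod 6).

m = 140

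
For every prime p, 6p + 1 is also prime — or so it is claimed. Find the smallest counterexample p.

Check each prime p in order until 6p + 1 is not prime.
p = 2: 6p + 1 = 13, prime.
p = 3: 6p + 1 = 19, prime.
p = 5: 6p + 1 = 31, prime.
p = 7: 6p + 1 = 43, prime.
p = 11: 6p + 1 = 67, prime.
p = 13: 6p + 1 = 79, prime.
p = 17: 6p + 1 = 103, prime.
p = 19: 6p + 1 = 115 = 5 × 23, not prime.
Hence p = 19 is a counterexample.

p = 19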